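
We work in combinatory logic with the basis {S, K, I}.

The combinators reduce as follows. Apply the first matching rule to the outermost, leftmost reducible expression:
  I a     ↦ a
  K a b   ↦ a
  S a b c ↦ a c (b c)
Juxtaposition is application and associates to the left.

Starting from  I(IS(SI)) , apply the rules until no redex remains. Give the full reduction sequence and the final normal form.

  start: I(IS(SI))
  →1  IS(SI)
  →2  S(SI)

Answer: normal form = S(SI)  (in 2 steps)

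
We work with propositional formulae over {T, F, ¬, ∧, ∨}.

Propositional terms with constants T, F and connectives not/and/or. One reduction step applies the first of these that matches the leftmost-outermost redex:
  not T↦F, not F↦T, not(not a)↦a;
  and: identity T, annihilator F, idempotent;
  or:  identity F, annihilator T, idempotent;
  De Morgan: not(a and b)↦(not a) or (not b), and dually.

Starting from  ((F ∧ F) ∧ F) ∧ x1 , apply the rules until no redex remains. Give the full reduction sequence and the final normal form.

  start: ((F ∧ F) ∧ F) ∧ x1
  →1  F ∧ x1
  →2  F

Answer: normal form = F  (in 2 steps)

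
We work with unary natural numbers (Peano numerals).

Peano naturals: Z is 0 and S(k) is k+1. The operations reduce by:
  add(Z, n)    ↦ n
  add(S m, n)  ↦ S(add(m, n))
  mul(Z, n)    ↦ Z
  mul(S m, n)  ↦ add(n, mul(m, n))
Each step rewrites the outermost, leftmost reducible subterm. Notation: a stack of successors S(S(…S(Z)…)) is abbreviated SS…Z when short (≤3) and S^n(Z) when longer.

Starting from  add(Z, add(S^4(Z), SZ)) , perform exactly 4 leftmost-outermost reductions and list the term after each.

  start: add(Z, add(S^4(Z), SZ))
  step 1: add(S^4(Z), SZ)
  step 2: S(add(SSSZ, SZ))
  step 3: S(S(add(SSZ, SZ)))
  step 4: S(S(S(add(SZ, SZ))))

Answer: after 4 steps: S(S(S(add(SZ, SZ))))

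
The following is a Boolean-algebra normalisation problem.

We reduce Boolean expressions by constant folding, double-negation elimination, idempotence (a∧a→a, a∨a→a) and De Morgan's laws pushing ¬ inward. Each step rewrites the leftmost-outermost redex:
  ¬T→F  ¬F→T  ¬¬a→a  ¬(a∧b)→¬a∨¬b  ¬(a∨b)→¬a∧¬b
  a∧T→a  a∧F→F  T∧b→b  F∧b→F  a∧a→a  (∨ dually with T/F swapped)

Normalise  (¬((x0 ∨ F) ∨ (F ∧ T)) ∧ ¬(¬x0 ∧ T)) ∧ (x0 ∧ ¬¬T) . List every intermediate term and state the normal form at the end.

  start: (¬((x0 ∨ F) ∨ (F ∧ T)) ∧ ¬(¬x0 ∧ T)) ∧ (x0 ∧ ¬¬T)
  [1] ((¬(x0 ∨ F) ∧ ¬(F ∧ T)) ∧ ¬(¬x0 ∧ T)) ∧ (x0 ∧ ¬¬T)
  [2] (((¬x0 ∧ ¬F) ∧ ¬(F ∧ T)) ∧ ¬(¬x0 ∧ T)) ∧ (x0 ∧ ¬¬T)
  [3] (((¬x0 ∧ T) ∧ ¬(F ∧ T)) ∧ ¬(¬x0 ∧ T)) ∧ (x0 ∧ ¬¬T)
  [4] ((¬x0 ∧ ¬(F ∧ T)) ∧ ¬(¬x0 ∧ T)) ∧ (x0 ∧ ¬¬T)
  [5] ((¬x0 ∧ (¬F ∨ ¬T)) ∧ ¬(¬x0 ∧ T)) ∧ (x0 ∧ ¬¬T)
  [6] ((¬x0 ∧ (T ∨ ¬T)) ∧ ¬(¬x0 ∧ T)) ∧ (x0 ∧ ¬¬T)
  [7] ((¬x0 ∧ T) ∧ ¬(¬x0 ∧ T)) ∧ (x0 ∧ ¬¬T)
  [8] (¬x0 ∧ ¬(¬x0 ∧ T)) ∧ (x0 ∧ ¬¬T)
  [9] (¬x0 ∧ (¬¬x0 ∨ ¬T)) ∧ (x0 ∧ ¬¬T)
  [10] (¬x0 ∧ (x0 ∨ ¬T)) ∧ (x0 ∧ ¬¬T)
  [11] (¬x0 ∧ (x0 ∨ F)) ∧ (x0 ∧ ¬¬T)
  [12] (¬x0 ∧ x0) ∧ (x0 ∧ ¬¬T)
  [13] (¬x0 ∧ x0) ∧ (x0 ∧ T)
  [14] (¬x0 ∧ x0) ∧ x0

Answer: normal form = (¬x0 ∧ x0) ∧ x0  (in 14 steps)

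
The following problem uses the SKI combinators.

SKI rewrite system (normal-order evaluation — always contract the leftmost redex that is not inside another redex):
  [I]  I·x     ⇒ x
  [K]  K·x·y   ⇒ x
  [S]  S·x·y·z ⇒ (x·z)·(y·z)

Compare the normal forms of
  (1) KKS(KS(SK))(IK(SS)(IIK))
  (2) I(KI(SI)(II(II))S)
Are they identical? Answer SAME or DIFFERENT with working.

Answer: SAME — A ⇓ S, B ⇓ S

Working:
Term A:
  start: KKS(KS(SK))(IK(SS)(IIK))
  →1  K(KS(SK))(IK(SS)(IIK))
  →2  KS(SK)
  →3  S

Term B:
  start: I(KI(SI)(II(II))S)
  →1  KI(SI)(II(II))S
  →2  I(II(II))S
  →3  II(II)S
  →4  I(II)S
  →5  IIS
  →6  IS
  →7  S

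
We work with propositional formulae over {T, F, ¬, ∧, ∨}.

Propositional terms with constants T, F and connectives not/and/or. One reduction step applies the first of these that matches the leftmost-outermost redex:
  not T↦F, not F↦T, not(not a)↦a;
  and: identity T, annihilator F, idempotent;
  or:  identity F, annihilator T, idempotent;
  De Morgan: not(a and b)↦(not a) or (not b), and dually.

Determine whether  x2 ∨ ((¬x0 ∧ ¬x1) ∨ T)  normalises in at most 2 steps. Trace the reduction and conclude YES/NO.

  start: x2 ∨ ((¬x0 ∧ ¬x1) ∨ T)
  [1] x2 ∨ T
  [2] T

Answer: YES — reaches normal form T in 2 ≤ 2 steps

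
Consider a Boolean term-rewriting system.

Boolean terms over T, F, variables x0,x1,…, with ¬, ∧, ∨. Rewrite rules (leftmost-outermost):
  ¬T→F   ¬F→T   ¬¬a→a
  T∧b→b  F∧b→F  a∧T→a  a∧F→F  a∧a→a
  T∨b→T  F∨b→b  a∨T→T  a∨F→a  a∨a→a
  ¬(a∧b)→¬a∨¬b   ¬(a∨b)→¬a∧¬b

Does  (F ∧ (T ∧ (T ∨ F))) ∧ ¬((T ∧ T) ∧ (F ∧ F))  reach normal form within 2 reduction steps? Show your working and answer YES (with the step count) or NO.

  start: (F ∧ (T ∧ (T ∨ F))) ∧ ¬((T ∧ T) ∧ (F ∧ F))
  →1  F ∧ ¬((T ∧ T) ∧ (F ∧ F))
  →2  F

Answer: YES — reaches normal form F in 2 ≤ 2 steps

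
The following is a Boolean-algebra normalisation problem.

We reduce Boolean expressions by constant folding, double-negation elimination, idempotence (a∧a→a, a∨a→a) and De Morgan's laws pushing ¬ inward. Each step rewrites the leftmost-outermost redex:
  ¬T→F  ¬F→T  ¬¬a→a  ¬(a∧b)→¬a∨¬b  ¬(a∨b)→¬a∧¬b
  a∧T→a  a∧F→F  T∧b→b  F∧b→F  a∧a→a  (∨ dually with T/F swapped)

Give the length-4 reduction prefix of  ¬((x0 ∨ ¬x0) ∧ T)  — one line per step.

Answer: after 4 steps: (¬x0 ∧ x0) ∨ F

Reduction:
  start: ¬((x0 ∨ ¬x0) ∧ T)
  step 1: ¬(x0 ∨ ¬x0) ∨ ¬T
  step 2: (¬x0 ∧ ¬¬x0) ∨ ¬T
  step 3: (¬x0 ∧ x0) ∨ ¬T
  step 4: (¬x0 ∧ x0) ∨ F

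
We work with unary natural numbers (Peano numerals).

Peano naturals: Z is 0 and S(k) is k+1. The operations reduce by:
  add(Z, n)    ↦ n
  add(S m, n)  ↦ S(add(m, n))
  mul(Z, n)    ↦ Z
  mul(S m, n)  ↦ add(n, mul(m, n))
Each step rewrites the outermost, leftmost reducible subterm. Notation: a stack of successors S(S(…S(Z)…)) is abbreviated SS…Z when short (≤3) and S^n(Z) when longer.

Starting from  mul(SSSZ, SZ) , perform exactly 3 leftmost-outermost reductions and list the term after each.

Answer: after 3 steps: S(mul(SSZ, SZ))

Reduction:
  start: mul(SSSZ, SZ)
  →1  add(SZ, mul(SSZ, SZ))
  →2  S(add(Z, mul(SSZ, SZ)))
  →3  S(mul(SSZ, SZ))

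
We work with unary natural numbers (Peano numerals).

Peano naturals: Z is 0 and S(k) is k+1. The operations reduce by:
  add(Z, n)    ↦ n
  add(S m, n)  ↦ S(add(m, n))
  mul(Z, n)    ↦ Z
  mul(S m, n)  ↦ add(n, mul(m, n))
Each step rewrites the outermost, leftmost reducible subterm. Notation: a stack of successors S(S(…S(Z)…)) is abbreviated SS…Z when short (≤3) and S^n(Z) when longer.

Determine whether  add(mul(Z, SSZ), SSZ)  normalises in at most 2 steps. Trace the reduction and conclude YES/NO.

Answer: YES — reaches normal form SSZ in 2 ≤ 2 steps

Reduction:
  start: add(mul(Z, SSZ), SSZ)
  [1] add(Z, SSZ)
  [2] SSZ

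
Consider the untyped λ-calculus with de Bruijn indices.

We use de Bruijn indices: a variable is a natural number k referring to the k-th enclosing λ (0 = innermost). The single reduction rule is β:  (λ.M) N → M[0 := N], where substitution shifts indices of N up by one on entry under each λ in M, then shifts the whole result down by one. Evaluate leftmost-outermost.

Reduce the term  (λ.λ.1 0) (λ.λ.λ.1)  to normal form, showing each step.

Answer: normal form = λ.λ.λ.1  (in 2 steps)

Working:
  start: (λ.λ.1 0) (λ.λ.λ.1)
  →1  λ.(λ.λ.λ.1) 0
  →2  λ.λ.λ.1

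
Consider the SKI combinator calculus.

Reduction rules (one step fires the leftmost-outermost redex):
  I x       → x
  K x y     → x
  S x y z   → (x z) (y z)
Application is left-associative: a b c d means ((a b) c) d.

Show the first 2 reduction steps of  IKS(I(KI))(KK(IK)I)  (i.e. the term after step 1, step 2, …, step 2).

Answer: after 2 steps: S(KK(IK)I)

Working:
  start: IKS(I(KI))(KK(IK)I)
  →1  KS(I(KI))(KK(IK)I)
  →2  S(KK(IK)I)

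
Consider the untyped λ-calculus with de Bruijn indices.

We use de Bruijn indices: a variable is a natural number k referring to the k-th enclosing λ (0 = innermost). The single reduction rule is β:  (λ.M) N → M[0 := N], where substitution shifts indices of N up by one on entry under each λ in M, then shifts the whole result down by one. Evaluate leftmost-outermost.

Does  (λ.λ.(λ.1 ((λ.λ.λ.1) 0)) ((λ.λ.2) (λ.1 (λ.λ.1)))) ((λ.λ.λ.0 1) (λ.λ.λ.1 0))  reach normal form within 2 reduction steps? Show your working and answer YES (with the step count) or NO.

Answer: NO — after 2 steps the term is λ.0 ((λ.λ.λ.1) ((λ.λ.2) (λ.1 (λ.λ.1)))), not yet normal

Reduction:
  start: (λ.λ.(λ.1 ((λ.λ.λ.1) 0)) ((λ.λ.2) (λ.1 (λ.λ.1)))) ((λ.λ.λ.0 1) (λ.λ.λ.1 0))
  [1] λ.(λ.1 ((λ.λ.λ.1) 0)) ((λ.λ.2) (λ.1 (λ.λ.1)))
  [2] λ.0 ((λ.λ.λ.1) ((λ.λ.2) (λ.1 (λ.λ.1))))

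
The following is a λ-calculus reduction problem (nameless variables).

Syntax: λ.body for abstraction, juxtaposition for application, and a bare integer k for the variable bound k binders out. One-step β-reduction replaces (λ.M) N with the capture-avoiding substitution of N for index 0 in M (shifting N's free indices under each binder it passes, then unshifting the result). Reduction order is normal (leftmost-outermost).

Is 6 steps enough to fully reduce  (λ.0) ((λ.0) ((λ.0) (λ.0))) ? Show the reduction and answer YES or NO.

Answer: YES — reaches normal form λ.0 in 3 ≤ 6 steps

Working:
  start: (λ.0) ((λ.0) ((λ.0) (λ.0)))
  [1] (λ.0) ((λ.0) (λ.0))
  [2] (λ.0) (λ.0)
  [3] λ.0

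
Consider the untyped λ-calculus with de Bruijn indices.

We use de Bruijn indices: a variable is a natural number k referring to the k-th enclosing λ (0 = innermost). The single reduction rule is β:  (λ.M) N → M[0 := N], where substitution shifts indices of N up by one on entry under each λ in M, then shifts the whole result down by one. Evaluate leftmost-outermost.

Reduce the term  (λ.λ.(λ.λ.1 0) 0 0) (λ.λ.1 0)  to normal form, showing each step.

Answer: normal form = λ.0 0  (in 3 steps)

Working:
  start: (λ.λ.(λ.λ.1 0) 0 0) (λ.λ.1 0)
  [1] λ.(λ.λ.1 0) 0 0
  [2] λ.(λ.1 0) 0
  [3] λ.0 0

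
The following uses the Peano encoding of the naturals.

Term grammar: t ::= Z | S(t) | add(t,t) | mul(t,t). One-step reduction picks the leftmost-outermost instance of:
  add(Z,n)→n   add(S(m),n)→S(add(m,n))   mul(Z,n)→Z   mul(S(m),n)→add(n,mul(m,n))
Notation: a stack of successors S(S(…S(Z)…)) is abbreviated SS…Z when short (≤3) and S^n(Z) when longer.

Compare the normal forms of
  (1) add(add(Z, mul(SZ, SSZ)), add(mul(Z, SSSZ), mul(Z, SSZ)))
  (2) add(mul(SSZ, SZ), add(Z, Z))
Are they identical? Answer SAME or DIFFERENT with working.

Answer: SAME — A ⇓ SSZ, B ⇓ SSZ

Derivation:
Term A:
  start: add(add(Z, mul(SZ, SSZ)), add(mul(Z, SSSZ), mul(Z, SSZ)))
  step 1: add(mul(SZ, SSZ), add(mul(Z, SSSZ), mul(Z, SSZ)))
  step 2: add(add(SSZ, mul(Z, SSZ)), add(mul(Z, SSSZ), mul(Z, SSZ)))
  step 3: add(S(add(SZ, mul(Z, SSZ))), add(mul(Z, SSSZ), mul(Z, SSZ)))
  step 4: S(add(add(SZ, mul(Z, SSZ)), add(mul(Z, SSSZ), mul(Z, SSZ))))
  step 5: S(add(S(add(Z, mul(Z, SSZ))), add(mul(Z, SSSZ), mul(Z, SSZ))))
  step 6: S(S(add(add(Z, mul(Z, SSZ)), add(mul(Z, SSSZ), mul(Z, SSZ)))))
  step 7: S(S(add(mul(Z, SSZ), add(mul(Z, SSSZ), mul(Z, SSZ)))))
  step 8: S(S(add(Z, add(mul(Z, SSSZ), mul(Z, SSZ)))))
  step 9: S(S(add(mul(Z, SSSZ), mul(Z, SSZ))))
  step 10: S(S(add(Z, mul(Z, SSZ))))
  step 11: S(S(mul(Z, SSZ)))
  step 12: SSZ

Term B:
  start: add(mul(SSZ, SZ), add(Z, Z))
  step 1: add(add(SZ, mul(SZ, SZ)), add(Z, Z))
  step 2: add(S(add(Z, mul(SZ, SZ))), add(Z, Z))
  step 3: S(add(add(Z, mul(SZ, SZ)), add(Z, Z)))
  step 4: S(add(mul(SZ, SZ), add(Z, Z)))
  step 5: S(add(add(SZ, mul(Z, SZ)), add(Z, Z)))
  step 6: S(add(S(add(Z, mul(Z, SZ))), add(Z, Z)))
  step 7: S(S(add(add(Z, mul(Z, SZ)), add(Z, Z))))
  step 8: S(S(add(mul(Z, SZ), add(Z, Z))))
  step 9: S(S(add(Z, add(Z, Z))))
  step 10: S(S(add(Z, Z)))
  step 11: SSZ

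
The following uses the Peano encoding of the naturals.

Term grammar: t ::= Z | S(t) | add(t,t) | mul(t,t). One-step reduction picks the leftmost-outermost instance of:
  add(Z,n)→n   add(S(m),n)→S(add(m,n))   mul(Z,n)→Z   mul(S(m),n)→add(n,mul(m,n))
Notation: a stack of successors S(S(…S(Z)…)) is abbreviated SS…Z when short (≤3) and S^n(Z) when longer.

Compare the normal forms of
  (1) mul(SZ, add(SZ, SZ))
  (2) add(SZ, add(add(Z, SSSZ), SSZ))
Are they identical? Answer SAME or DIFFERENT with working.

Answer: DIFFERENT — A ⇓ SSZ, B ⇓ S^6(Z)

Reduction:
Term A:
  start: mul(SZ, add(SZ, SZ))
  [1] add(add(SZ, SZ), mul(Z, add(SZ, SZ)))
  [2] add(S(add(Z, SZ)), mul(Z, add(SZ, SZ)))
  [3] S(add(add(Z, SZ), mul(Z, add(SZ, SZ))))
  [4] S(add(SZ, mul(Z, add(SZ, SZ))))
  [5] S(S(add(Z, mul(Z, add(SZ, SZ)))))
  [6] S(S(mul(Z, add(SZ, SZ))))
  [7] SSZ

Term B:
  start: add(SZ, add(add(Z, SSSZ), SSZ))
  [1] S(add(Z, add(add(Z, SSSZ), SSZ)))
  [2] S(add(add(Z, SSSZ), SSZ))
  [3] S(add(SSSZ, SSZ))
  [4] S(S(add(SSZ, SSZ)))
  [5] S(S(S(add(SZ, SSZ))))
  [6] S(S(S(S(add(Z, SSZ)))))
  [7] S^6(Z)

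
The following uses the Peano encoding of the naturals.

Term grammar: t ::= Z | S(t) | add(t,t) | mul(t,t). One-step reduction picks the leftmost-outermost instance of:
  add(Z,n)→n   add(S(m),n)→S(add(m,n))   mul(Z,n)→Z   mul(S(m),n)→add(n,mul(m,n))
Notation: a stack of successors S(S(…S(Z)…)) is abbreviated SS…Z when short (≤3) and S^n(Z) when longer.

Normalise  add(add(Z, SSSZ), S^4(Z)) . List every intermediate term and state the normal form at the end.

Answer: normal form = S^7(Z)  (in 5 steps)

Reduction:
  start: add(add(Z, SSSZ), S^4(Z))
  [1] add(SSSZ, S^4(Z))
  [2] S(add(SSZ, S^4(Z)))
  [3] S(S(add(SZ, S^4(Z))))
  [4] S(S(S(add(Z, S^4(Z)))))
  [5] S^7(Z)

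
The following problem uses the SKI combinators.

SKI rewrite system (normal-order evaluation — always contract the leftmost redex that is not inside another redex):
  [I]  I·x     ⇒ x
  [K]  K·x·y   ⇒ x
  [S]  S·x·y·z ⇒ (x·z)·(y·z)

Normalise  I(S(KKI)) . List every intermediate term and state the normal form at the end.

Answer: normal form = SK  (in 2 steps)

Working:
  start: I(S(KKI))
  →1  S(KKI)
  →2  SK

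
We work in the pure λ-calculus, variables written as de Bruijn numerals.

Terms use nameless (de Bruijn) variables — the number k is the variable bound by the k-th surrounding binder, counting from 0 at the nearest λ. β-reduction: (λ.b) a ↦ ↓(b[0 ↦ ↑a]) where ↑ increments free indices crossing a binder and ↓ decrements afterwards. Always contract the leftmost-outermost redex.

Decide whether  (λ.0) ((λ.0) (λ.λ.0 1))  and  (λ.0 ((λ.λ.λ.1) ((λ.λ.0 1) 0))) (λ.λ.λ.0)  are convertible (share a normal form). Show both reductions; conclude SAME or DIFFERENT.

Term A:
  start: (λ.0) ((λ.0) (λ.λ.0 1))
  step 1: (λ.0) (λ.λ.0 1)
  step 2: λ.λ.0 1

Term B:
  start: (λ.0 ((λ.λ.λ.1) ((λ.λ.0 1) 0))) (λ.λ.λ.0)
  step 1: (λ.λ.λ.0) ((λ.λ.λ.1) ((λ.λ.0 1) (λ.λ.λ.0)))
  step 2: λ.λ.0

Answer: DIFFERENT — A ⇓ λ.λ.0 1, B ⇓ λ.λ.0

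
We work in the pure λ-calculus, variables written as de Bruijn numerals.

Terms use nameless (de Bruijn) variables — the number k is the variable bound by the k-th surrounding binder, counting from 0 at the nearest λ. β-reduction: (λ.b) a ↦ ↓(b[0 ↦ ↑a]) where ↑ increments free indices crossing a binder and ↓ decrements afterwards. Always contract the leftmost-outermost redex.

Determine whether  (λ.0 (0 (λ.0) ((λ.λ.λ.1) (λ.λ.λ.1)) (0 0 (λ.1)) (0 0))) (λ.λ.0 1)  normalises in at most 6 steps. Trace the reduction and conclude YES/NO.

  start: (λ.0 (0 (λ.0) ((λ.λ.λ.1) (λ.λ.λ.1)) (0 0 (λ.1)) (0 0))) (λ.λ.0 1)
  →1  (λ.λ.0 1) ((λ.λ.0 1) (λ.0) ((λ.λ.λ.1) (λ.λ.λ.1)) ((λ.λ.0 1) (λ.λ.0 1) (λ.λ.λ.0 1)) ((λ.λ.0 1) (λ.λ.0 1)))
  →2  λ.0 ((λ.λ.0 1) (λ.0) ((λ.λ.λ.1) (λ.λ.λ.1)) ((λ.λ.0 1) (λ.λ.0 1) (λ.λ.λ.0 1)) ((λ.λ.0 1) (λ.λ.0 1)))
  →3  λ.0 ((λ.0 (λ.0)) ((λ.λ.λ.1) (λ.λ.λ.1)) ((λ.λ.0 1) (λ.λ.0 1) (λ.λ.λ.0 1)) ((λ.λ.0 1) (λ.λ.0 1)))
  →4  λ.0 ((λ.λ.λ.1) (λ.λ.λ.1) (λ.0) ((λ.λ.0 1) (λ.λ.0 1) (λ.λ.λ.0 1)) ((λ.λ.0 1) (λ.λ.0 1)))
  →5  λ.0 ((λ.λ.1) (λ.0) ((λ.λ.0 1) (λ.λ.0 1) (λ.λ.λ.0 1)) ((λ.λ.0 1) (λ.λ.0 1)))
  →6  λ.0 ((λ.λ.0) ((λ.λ.0 1) (λ.λ.0 1) (λ.λ.λ.0 1)) ((λ.λ.0 1) (λ.λ.0 1)))

Answer: NO — after 6 steps the term is λ.0 ((λ.λ.0) ((λ.λ.0 1) (λ.λ.0 1) (λ.λ.λ.0 1)) ((λ.λ.0 1) (λ.λ.0 1))), not yet normal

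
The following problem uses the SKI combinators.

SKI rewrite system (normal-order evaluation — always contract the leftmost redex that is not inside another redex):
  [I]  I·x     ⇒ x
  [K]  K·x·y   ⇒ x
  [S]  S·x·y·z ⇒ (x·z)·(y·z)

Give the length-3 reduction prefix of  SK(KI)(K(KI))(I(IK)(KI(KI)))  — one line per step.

  start: SK(KI)(K(KI))(I(IK)(KI(KI)))
  →1  K(K(KI))(KI(K(KI)))(I(IK)(KI(KI)))
  →2  K(KI)(I(IK)(KI(KI)))
  →3  KI

Answer: after 3 steps: KI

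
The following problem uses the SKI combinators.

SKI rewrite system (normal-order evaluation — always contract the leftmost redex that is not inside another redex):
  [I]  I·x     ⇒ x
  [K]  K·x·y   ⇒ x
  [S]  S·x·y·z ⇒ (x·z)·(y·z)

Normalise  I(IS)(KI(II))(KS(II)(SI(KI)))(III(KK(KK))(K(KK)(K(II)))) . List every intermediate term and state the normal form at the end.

Answer: normal form = KK  (in 11 steps)

Reduction:
  start: I(IS)(KI(II))(KS(II)(SI(KI)))(III(KK(KK))(K(KK)(K(II))))
  step 1: IS(KI(II))(KS(II)(SI(KI)))(III(KK(KK))(K(KK)(K(II))))
  step 2: S(KI(II))(KS(II)(SI(KI)))(III(KK(KK))(K(KK)(K(II))))
  step 3: KI(II)(III(KK(KK))(K(KK)(K(II))))(KS(II)(SI(KI))(III(KK(KK))(K(KK)(K(II)))))
  step 4: I(III(KK(KK))(K(KK)(K(II))))(KS(II)(SI(KI))(III(KK(KK))(K(KK)(K(II)))))
  step 5: III(KK(KK))(K(KK)(K(II)))(KS(II)(SI(KI))(III(KK(KK))(K(KK)(K(II)))))
  step 6: II(KK(KK))(K(KK)(K(II)))(KS(II)(SI(KI))(III(KK(KK))(K(KK)(K(II)))))
  step 7: I(KK(KK))(K(KK)(K(II)))(KS(II)(SI(KI))(III(KK(KK))(K(KK)(K(II)))))
  step 8: KK(KK)(K(KK)(K(II)))(KS(II)(SI(KI))(III(KK(KK))(K(KK)(K(II)))))
  step 9: K(K(KK)(K(II)))(KS(II)(SI(KI))(III(KK(KK))(K(KK)(K(II)))))
  step 10: K(KK)(K(II))
  step 11: KK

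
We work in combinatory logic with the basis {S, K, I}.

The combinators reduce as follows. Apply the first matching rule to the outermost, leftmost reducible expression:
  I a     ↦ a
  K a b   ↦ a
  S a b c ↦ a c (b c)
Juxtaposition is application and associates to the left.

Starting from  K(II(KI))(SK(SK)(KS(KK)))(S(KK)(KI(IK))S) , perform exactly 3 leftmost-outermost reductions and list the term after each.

Answer: after 3 steps: KI(S(KK)(KI(IK))S)

Derivation:
  start: K(II(KI))(SK(SK)(KS(KK)))(S(KK)(KI(IK))S)
  →1  II(KI)(S(KK)(KI(IK))S)
  →2  I(KI)(S(KK)(KI(IK))S)
  →3  KI(S(KK)(KI(IK))S)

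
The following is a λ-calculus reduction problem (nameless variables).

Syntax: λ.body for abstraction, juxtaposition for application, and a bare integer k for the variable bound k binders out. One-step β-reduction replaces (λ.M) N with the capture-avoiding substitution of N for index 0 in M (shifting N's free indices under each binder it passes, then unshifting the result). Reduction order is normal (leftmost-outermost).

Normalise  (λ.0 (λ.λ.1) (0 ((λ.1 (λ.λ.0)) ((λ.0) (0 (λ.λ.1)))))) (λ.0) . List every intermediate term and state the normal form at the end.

  start: (λ.0 (λ.λ.1) (0 ((λ.1 (λ.λ.0)) ((λ.0) (0 (λ.λ.1)))))) (λ.0)
  →1  (λ.0) (λ.λ.1) ((λ.0) ((λ.(λ.0) (λ.λ.0)) ((λ.0) ((λ.0) (λ.λ.1)))))
  →2  (λ.λ.1) ((λ.0) ((λ.(λ.0) (λ.λ.0)) ((λ.0) ((λ.0) (λ.λ.1)))))
  →3  λ.(λ.0) ((λ.(λ.0) (λ.λ.0)) ((λ.0) ((λ.0) (λ.λ.1))))
  →4  λ.(λ.(λ.0) (λ.λ.0)) ((λ.0) ((λ.0) (λ.λ.1)))
  →5  λ.(λ.0) (λ.λ.0)
  →6  λ.λ.λ.0

Answer: normal form = λ.λ.λ.0  (in 6 steps)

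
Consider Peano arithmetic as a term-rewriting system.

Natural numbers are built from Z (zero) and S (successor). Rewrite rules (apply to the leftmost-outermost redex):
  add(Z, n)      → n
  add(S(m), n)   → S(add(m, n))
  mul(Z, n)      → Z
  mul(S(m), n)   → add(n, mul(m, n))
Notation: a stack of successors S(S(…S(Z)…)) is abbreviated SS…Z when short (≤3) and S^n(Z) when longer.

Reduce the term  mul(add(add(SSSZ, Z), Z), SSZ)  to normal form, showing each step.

  start: mul(add(add(SSSZ, Z), Z), SSZ)
  →1  mul(add(S(add(SSZ, Z)), Z), SSZ)
  →2  mul(S(add(add(SSZ, Z), Z)), SSZ)
  →3  add(SSZ, mul(add(add(SSZ, Z), Z), SSZ))
  →4  S(add(SZ, mul(add(add(SSZ, Z), Z), SSZ)))
  →5  S(S(add(Z, mul(add(add(SSZ, Z), Z), SSZ))))
  →6  S(S(mul(add(add(SSZ, Z), Z), SSZ)))
  →7  S(S(mul(add(S(add(SZ, Z)), Z), SSZ)))
  →8  S(S(mul(S(add(add(SZ, Z), Z)), SSZ)))
  →9  S(S(add(SSZ, mul(add(add(SZ, Z), Z), SSZ))))
  →10  S(S(S(add(SZ, mul(add(add(SZ, Z), Z), SSZ)))))
  →11  S(S(S(S(add(Z, mul(add(add(SZ, Z), Z), SSZ))))))
  →12  S(S(S(S(mul(add(add(SZ, Z), Z), SSZ)))))
  →13  S(S(S(S(mul(add(S(add(Z, Z)), Z), SSZ)))))
  →14  S(S(S(S(mul(S(add(add(Z, Z), Z)), SSZ)))))
  →15  S(S(S(S(add(SSZ, mul(add(add(Z, Z), Z), SSZ))))))
  →16  S(S(S(S(S(add(SZ, mul(add(add(Z, Z), Z), SSZ)))))))
  →17  S(S(S(S(S(S(add(Z, mul(add(add(Z, Z), Z), SSZ))))))))
  →18  S(S(S(S(S(S(mul(add(add(Z, Z), Z), SSZ)))))))
  →19  S(S(S(S(S(S(mul(add(Z, Z), SSZ)))))))
  →20  S(S(S(S(S(S(mul(Z, SSZ)))))))
  →21  S^6(Z)

Answer: normal form = S^6(Z)  (in 21 steps)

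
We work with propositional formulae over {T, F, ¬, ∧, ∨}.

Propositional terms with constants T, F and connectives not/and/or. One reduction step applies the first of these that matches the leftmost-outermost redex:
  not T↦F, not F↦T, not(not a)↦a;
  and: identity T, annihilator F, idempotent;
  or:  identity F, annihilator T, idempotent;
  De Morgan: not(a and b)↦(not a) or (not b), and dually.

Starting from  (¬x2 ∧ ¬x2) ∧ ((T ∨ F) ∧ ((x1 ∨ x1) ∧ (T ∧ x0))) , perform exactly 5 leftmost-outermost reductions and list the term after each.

  start: (¬x2 ∧ ¬x2) ∧ ((T ∨ F) ∧ ((x1 ∨ x1) ∧ (T ∧ x0)))
  →1  ¬x2 ∧ ((T ∨ F) ∧ ((x1 ∨ x1) ∧ (T ∧ x0)))
  →2  ¬x2 ∧ (T ∧ ((x1 ∨ x1) ∧ (T ∧ x0)))
  →3  ¬x2 ∧ ((x1 ∨ x1) ∧ (T ∧ x0))
  →4  ¬x2 ∧ (x1 ∧ (T ∧ x0))
  →5  ¬x2 ∧ (x1 ∧ x0)

Answer: after 5 steps: ¬x2 ∧ (x1 ∧ x0)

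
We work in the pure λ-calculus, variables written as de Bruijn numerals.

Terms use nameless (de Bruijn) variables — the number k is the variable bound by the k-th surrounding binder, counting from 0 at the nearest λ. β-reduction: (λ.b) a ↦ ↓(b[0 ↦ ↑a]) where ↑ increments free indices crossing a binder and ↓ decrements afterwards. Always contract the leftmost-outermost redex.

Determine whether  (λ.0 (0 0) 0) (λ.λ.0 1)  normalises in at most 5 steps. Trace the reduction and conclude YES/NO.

  start: (λ.0 (0 0) 0) (λ.λ.0 1)
  [1] (λ.λ.0 1) ((λ.λ.0 1) (λ.λ.0 1)) (λ.λ.0 1)
  [2] (λ.0 ((λ.λ.0 1) (λ.λ.0 1))) (λ.λ.0 1)
  [3] (λ.λ.0 1) ((λ.λ.0 1) (λ.λ.0 1))
  [4] λ.0 ((λ.λ.0 1) (λ.λ.0 1))
  [5] λ.0 (λ.0 (λ.λ.0 1))

Answer: YES — reaches normal form λ.0 (λ.0 (λ.λ.0 1)) in 5 ≤ 5 steps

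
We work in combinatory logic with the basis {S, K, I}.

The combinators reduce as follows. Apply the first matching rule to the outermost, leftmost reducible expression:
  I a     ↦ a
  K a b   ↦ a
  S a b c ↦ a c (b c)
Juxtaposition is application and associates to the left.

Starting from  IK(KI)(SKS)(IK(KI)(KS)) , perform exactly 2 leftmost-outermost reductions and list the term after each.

Answer: after 2 steps: KI(IK(KI)(KS))

Derivation:
  start: IK(KI)(SKS)(IK(KI)(KS))
  step 1: K(KI)(SKS)(IK(KI)(KS))
  step 2: KI(IK(KI)(KS))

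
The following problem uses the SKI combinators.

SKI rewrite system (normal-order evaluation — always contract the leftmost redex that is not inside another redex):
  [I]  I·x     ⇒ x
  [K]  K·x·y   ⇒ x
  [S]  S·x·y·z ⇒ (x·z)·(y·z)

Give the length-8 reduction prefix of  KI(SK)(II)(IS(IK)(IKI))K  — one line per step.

Answer: after 8 steps: K

Working:
  start: KI(SK)(II)(IS(IK)(IKI))K
  [1] I(II)(IS(IK)(IKI))K
  [2] II(IS(IK)(IKI))K
  [3] I(IS(IK)(IKI))K
  [4] IS(IK)(IKI)K
  [5] S(IK)(IKI)K
  [6] IKK(IKIK)
  [7] KK(IKIK)
  [8] K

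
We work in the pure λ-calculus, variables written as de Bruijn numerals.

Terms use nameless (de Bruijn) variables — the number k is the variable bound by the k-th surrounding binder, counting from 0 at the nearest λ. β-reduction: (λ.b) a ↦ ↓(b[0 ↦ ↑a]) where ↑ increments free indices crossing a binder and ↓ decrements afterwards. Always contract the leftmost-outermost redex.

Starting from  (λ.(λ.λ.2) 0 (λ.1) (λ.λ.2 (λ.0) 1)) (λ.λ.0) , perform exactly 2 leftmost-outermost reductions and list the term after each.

  start: (λ.(λ.λ.2) 0 (λ.1) (λ.λ.2 (λ.0) 1)) (λ.λ.0)
  →1  (λ.λ.λ.λ.0) (λ.λ.0) (λ.λ.λ.0) (λ.λ.(λ.λ.0) (λ.0) 1)
  →2  (λ.λ.λ.0) (λ.λ.λ.0) (λ.λ.(λ.λ.0) (λ.0) 1)

Answer: after 2 steps: (λ.λ.λ.0) (λ.λ.λ.0) (λ.λ.(λ.λ.0) (λ.0) 1)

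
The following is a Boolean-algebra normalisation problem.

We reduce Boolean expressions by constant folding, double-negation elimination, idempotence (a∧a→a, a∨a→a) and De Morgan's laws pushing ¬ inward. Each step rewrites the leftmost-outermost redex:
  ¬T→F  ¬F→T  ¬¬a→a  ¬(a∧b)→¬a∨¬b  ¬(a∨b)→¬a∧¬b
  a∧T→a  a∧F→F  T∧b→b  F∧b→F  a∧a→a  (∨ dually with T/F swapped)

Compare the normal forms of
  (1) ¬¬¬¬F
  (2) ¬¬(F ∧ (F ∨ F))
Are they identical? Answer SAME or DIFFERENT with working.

Answer: SAME — A ⇓ F, B ⇓ F

Working:
Term A:
  start: ¬¬¬¬F
  →1  ¬¬F
  →2  F

Term B:
  start: ¬¬(F ∧ (F ∨ F))
  →1  F ∧ (F ∨ F)
  →2  F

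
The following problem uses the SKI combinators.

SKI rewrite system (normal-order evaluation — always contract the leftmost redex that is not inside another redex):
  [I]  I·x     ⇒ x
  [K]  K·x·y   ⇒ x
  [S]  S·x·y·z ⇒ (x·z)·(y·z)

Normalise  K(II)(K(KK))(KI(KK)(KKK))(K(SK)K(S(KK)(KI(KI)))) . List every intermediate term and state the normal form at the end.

  start: K(II)(K(KK))(KI(KK)(KKK))(K(SK)K(S(KK)(KI(KI))))
  step 1: II(KI(KK)(KKK))(K(SK)K(S(KK)(KI(KI))))
  step 2: I(KI(KK)(KKK))(K(SK)K(S(KK)(KI(KI))))
  step 3: KI(KK)(KKK)(K(SK)K(S(KK)(KI(KI))))
  step 4: I(KKK)(K(SK)K(S(KK)(KI(KI))))
  step 5: KKK(K(SK)K(S(KK)(KI(KI))))
  step 6: K(K(SK)K(S(KK)(KI(KI))))
  step 7: K(SK(S(KK)(KI(KI))))
  step 8: K(SK(S(KK)I))

Answer: normal form = K(SK(S(KK)I))  (in 8 steps)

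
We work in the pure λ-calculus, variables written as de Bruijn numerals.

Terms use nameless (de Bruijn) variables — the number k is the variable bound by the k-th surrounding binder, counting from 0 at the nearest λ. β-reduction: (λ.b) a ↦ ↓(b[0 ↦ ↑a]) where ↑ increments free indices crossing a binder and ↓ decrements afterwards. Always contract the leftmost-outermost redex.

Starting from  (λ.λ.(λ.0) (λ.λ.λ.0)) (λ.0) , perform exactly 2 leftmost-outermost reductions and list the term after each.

Answer: after 2 steps: λ.λ.λ.λ.0

Reduction:
  start: (λ.λ.(λ.0) (λ.λ.λ.0)) (λ.0)
  step 1: λ.(λ.0) (λ.λ.λ.0)
  step 2: λ.λ.λ.λ.0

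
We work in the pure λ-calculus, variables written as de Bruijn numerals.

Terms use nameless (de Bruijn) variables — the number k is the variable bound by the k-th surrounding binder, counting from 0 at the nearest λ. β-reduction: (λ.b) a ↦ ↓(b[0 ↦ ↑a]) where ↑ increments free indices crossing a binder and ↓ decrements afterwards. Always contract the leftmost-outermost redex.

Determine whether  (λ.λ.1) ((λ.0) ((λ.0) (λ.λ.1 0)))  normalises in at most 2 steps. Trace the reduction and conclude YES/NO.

  start: (λ.λ.1) ((λ.0) ((λ.0) (λ.λ.1 0)))
  →1  λ.(λ.0) ((λ.0) (λ.λ.1 0))
  →2  λ.(λ.0) (λ.λ.1 0)

Answer: NO — after 2 steps the term is λ.(λ.0) (λ.λ.1 0), not yet normal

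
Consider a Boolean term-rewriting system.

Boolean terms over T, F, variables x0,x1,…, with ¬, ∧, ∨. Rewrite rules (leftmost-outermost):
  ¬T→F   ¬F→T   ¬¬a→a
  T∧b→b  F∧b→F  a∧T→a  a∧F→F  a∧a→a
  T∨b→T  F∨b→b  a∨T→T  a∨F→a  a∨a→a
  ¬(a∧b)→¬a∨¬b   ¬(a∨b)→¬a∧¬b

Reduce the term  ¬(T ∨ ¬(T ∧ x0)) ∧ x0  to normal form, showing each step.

Answer: normal form = F  (in 4 steps)

Reduction:
  start: ¬(T ∨ ¬(T ∧ x0)) ∧ x0
  [1] (¬T ∧ ¬¬(T ∧ x0)) ∧ x0
  [2] (F ∧ ¬¬(T ∧ x0)) ∧ x0
  [3] F ∧ x0
  [4] F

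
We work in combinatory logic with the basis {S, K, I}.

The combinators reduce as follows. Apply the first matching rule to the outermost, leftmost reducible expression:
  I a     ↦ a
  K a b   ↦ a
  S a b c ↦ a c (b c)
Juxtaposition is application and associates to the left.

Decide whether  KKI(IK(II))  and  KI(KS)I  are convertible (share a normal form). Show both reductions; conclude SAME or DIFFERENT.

Answer: DIFFERENT — A ⇓ K(KI), B ⇓ I

Working:
Term A:
  start: KKI(IK(II))
  →1  K(IK(II))
  →2  K(K(II))
  →3  K(KI)

Term B:
  start: KI(KS)I
  →1  II
  →2  I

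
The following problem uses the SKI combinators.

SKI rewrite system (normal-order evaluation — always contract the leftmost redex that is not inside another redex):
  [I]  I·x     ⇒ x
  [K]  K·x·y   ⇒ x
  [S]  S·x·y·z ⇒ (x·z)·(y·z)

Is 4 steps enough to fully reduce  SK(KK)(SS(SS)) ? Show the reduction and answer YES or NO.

Answer: YES — reaches normal form SS(SS) in 2 ≤ 4 steps

Reduction:
  start: SK(KK)(SS(SS))
  step 1: K(SS(SS))(KK(SS(SS)))
  step 2: SS(SS)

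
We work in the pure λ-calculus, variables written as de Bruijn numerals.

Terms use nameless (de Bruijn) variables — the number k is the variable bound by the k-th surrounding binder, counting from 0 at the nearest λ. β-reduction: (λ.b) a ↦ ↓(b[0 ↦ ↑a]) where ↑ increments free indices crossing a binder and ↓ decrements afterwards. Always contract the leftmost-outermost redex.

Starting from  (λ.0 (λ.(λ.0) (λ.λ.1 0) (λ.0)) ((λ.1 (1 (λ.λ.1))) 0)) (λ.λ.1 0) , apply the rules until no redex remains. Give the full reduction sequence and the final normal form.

Answer: normal form = λ.0  (in 7 steps)

Derivation:
  start: (λ.0 (λ.(λ.0) (λ.λ.1 0) (λ.0)) ((λ.1 (1 (λ.λ.1))) 0)) (λ.λ.1 0)
  [1] (λ.λ.1 0) (λ.(λ.0) (λ.λ.1 0) (λ.0)) ((λ.(λ.λ.1 0) ((λ.λ.1 0) (λ.λ.1))) (λ.λ.1 0))
  [2] (λ.(λ.(λ.0) (λ.λ.1 0) (λ.0)) 0) ((λ.(λ.λ.1 0) ((λ.λ.1 0) (λ.λ.1))) (λ.λ.1 0))
  [3] (λ.(λ.0) (λ.λ.1 0) (λ.0)) ((λ.(λ.λ.1 0) ((λ.λ.1 0) (λ.λ.1))) (λ.λ.1 0))
  [4] (λ.0) (λ.λ.1 0) (λ.0)
  [5] (λ.λ.1 0) (λ.0)
  [6] λ.(λ.0) 0
  [7] λ.0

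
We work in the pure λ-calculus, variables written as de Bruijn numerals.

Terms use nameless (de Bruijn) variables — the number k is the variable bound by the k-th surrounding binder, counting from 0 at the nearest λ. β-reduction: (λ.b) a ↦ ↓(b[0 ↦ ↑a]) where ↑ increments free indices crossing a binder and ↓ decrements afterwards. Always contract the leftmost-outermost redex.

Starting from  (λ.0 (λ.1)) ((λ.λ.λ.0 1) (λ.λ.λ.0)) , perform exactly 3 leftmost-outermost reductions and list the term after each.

  start: (λ.0 (λ.1)) ((λ.λ.λ.0 1) (λ.λ.λ.0))
  [1] (λ.λ.λ.0 1) (λ.λ.λ.0) (λ.(λ.λ.λ.0 1) (λ.λ.λ.0))
  [2] (λ.λ.0 1) (λ.(λ.λ.λ.0 1) (λ.λ.λ.0))
  [3] λ.0 (λ.(λ.λ.λ.0 1) (λ.λ.λ.0))

Answer: after 3 steps: λ.0 (λ.(λ.λ.λ.0 1) (λ.λ.λ.0))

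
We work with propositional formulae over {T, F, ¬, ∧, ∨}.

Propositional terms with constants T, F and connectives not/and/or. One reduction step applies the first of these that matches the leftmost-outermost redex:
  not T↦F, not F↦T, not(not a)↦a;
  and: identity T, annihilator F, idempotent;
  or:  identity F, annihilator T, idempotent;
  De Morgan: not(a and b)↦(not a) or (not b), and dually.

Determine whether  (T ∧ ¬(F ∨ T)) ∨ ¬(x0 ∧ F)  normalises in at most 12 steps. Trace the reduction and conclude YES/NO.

Answer: YES — reaches normal form T in 9 ≤ 12 steps

Reduction:
  start: (T ∧ ¬(F ∨ T)) ∨ ¬(x0 ∧ F)
  [1] ¬(F ∨ T) ∨ ¬(x0 ∧ F)
  [2] (¬F ∧ ¬T) ∨ ¬(x0 ∧ F)
  [3] (T ∧ ¬T) ∨ ¬(x0 ∧ F)
  [4] ¬T ∨ ¬(x0 ∧ F)
  [5] F ∨ ¬(x0 ∧ F)
  [6] ¬(x0 ∧ F)
  [7] ¬x0 ∨ ¬F
  [8] ¬x0 ∨ T
  [9] T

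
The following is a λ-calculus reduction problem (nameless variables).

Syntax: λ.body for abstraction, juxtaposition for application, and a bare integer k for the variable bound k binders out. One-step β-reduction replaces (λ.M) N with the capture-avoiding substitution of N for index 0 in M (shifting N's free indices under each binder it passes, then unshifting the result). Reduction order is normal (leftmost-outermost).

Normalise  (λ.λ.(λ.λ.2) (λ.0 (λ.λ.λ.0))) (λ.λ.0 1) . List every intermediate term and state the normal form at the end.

Answer: normal form = λ.λ.1  (in 2 steps)

Working:
  start: (λ.λ.(λ.λ.2) (λ.0 (λ.λ.λ.0))) (λ.λ.0 1)
  [1] λ.(λ.λ.2) (λ.0 (λ.λ.λ.0))
  [2] λ.λ.1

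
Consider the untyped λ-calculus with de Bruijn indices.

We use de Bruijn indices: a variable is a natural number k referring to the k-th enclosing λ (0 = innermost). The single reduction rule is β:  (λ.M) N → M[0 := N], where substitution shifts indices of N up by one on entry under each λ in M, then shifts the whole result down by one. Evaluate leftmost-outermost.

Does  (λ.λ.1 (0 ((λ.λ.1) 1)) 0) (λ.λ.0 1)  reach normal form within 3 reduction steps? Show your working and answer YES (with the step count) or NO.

  start: (λ.λ.1 (0 ((λ.λ.1) 1)) 0) (λ.λ.0 1)
  [1] λ.(λ.λ.0 1) (0 ((λ.λ.1) (λ.λ.0 1))) 0
  [2] λ.(λ.0 (1 ((λ.λ.1) (λ.λ.0 1)))) 0
  [3] λ.0 (0 ((λ.λ.1) (λ.λ.0 1)))

Answer: NO — after 3 steps the term is λ.0 (0 ((λ.λ.1) (λ.λ.0 1))), not yet normal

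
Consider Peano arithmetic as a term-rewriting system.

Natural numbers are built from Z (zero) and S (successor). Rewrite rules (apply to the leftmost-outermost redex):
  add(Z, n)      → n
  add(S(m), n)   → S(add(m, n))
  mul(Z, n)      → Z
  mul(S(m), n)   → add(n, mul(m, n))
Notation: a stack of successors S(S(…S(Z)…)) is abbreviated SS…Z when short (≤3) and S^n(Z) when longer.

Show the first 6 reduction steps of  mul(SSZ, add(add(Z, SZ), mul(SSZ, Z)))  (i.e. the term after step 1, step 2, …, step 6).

Answer: after 6 steps: S(add(add(Z, mul(SZ, Z)), mul(SZ, add(add(Z, SZ), mul(SSZ, Z)))))

Reduction:
  start: mul(SSZ, add(add(Z, SZ), mul(SSZ, Z)))
  step 1: add(add(add(Z, SZ), mul(SSZ, Z)), mul(SZ, add(add(Z, SZ), mul(SSZ, Z))))
  step 2: add(add(SZ, mul(SSZ, Z)), mul(SZ, add(add(Z, SZ), mul(SSZ, Z))))
  step 3: add(S(add(Z, mul(SSZ, Z))), mul(SZ, add(add(Z, SZ), mul(SSZ, Z))))
  step 4: S(add(add(Z, mul(SSZ, Z)), mul(SZ, add(add(Z, SZ), mul(SSZ, Z)))))
  step 5: S(add(mul(SSZ, Z), mul(SZ, add(add(Z, SZ), mul(SSZ, Z)))))
  step 6: S(add(add(Z, mul(SZ, Z)), mul(SZ, add(add(Z, SZ), mul(SSZ, Z)))))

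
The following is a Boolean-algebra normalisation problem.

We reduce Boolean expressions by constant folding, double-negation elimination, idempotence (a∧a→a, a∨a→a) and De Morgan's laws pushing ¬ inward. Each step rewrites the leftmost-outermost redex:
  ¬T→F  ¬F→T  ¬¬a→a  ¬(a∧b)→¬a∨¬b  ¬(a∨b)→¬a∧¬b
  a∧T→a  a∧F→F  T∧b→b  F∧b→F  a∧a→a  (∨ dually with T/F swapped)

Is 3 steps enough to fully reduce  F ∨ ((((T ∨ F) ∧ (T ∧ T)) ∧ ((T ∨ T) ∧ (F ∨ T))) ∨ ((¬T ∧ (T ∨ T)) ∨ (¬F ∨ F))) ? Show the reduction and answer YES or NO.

  start: F ∨ ((((T ∨ F) ∧ (T ∧ T)) ∧ ((T ∨ T) ∧ (F ∨ T))) ∨ ((¬T ∧ (T ∨ T)) ∨ (¬F ∨ F)))
  [1] (((T ∨ F) ∧ (T ∧ T)) ∧ ((T ∨ T) ∧ (F ∨ T))) ∨ ((¬T ∧ (T ∨ T)) ∨ (¬F ∨ F))
  [2] ((T ∧ (T ∧ T)) ∧ ((T ∨ T) ∧ (F ∨ T))) ∨ ((¬T ∧ (T ∨ T)) ∨ (¬F ∨ F))
  [3] ((T ∧ T) ∧ ((T ∨ T) ∧ (F ∨ T))) ∨ ((¬T ∧ (T ∨ T)) ∨ (¬F ∨ F))

Answer: NO — after 3 steps the term is ((T ∧ T) ∧ ((T ∨ T) ∧ (F ∨ T))) ∨ ((¬T ∧ (T ∨ T)) ∨ (¬F ∨ F)), not yet normal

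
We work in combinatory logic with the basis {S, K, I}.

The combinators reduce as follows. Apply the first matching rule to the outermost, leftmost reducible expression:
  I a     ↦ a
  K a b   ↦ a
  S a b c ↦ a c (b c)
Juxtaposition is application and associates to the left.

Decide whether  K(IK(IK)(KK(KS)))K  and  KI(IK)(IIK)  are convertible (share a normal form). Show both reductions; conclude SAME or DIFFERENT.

Term A:
  start: K(IK(IK)(KK(KS)))K
  [1] IK(IK)(KK(KS))
  [2] K(IK)(KK(KS))
  [3] IK
  [4] K

Term B:
  start: KI(IK)(IIK)
  [1] I(IIK)
  [2] IIK
  [3] IK
  [4] K

Answer: SAME — A ⇓ K, B ⇓ K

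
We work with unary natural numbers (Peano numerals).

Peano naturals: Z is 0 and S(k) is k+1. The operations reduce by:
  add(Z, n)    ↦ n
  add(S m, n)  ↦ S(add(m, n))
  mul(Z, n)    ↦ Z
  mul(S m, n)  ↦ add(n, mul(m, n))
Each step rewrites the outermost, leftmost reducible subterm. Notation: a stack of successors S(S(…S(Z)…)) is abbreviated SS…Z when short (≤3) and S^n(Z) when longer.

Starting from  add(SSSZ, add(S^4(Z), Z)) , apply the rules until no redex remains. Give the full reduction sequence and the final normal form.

  start: add(SSSZ, add(S^4(Z), Z))
  step 1: S(add(SSZ, add(S^4(Z), Z)))
  step 2: S(S(add(SZ, add(S^4(Z), Z))))
  step 3: S(S(S(add(Z, add(S^4(Z), Z)))))
  step 4: S(S(S(add(S^4(Z), Z))))
  step 5: S(S(S(S(add(SSSZ, Z)))))
  step 6: S(S(S(S(S(add(SSZ, Z))))))
  step 7: S(S(S(S(S(S(add(SZ, Z)))))))
  step 8: S(S(S(S(S(S(S(add(Z, Z))))))))
  step 9: S^7(Z)

Answer: normal form = S^7(Z)  (in 9 steps)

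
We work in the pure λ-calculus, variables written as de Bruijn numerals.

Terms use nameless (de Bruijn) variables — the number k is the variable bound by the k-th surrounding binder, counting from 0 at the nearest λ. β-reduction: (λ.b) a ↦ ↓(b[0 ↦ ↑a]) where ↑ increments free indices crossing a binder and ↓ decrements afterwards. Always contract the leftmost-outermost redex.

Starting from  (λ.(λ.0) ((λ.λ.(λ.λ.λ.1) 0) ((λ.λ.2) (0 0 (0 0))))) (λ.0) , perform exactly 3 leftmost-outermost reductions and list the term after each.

  start: (λ.(λ.0) ((λ.λ.(λ.λ.λ.1) 0) ((λ.λ.2) (0 0 (0 0))))) (λ.0)
  step 1: (λ.0) ((λ.λ.(λ.λ.λ.1) 0) ((λ.λ.λ.0) ((λ.0) (λ.0) ((λ.0) (λ.0)))))
  step 2: (λ.λ.(λ.λ.λ.1) 0) ((λ.λ.λ.0) ((λ.0) (λ.0) ((λ.0) (λ.0))))
  step 3: λ.(λ.λ.λ.1) 0

Answer: after 3 steps: λ.(λ.λ.λ.1) 0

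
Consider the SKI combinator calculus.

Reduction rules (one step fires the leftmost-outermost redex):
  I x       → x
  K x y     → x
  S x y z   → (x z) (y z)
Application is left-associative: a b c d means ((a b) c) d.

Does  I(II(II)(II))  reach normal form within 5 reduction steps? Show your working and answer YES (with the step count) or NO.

  start: I(II(II)(II))
  [1] II(II)(II)
  [2] I(II)(II)
  [3] II(II)
  [4] I(II)
  [5] II

Answer: NO — after 5 steps the term is II, not yet normal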